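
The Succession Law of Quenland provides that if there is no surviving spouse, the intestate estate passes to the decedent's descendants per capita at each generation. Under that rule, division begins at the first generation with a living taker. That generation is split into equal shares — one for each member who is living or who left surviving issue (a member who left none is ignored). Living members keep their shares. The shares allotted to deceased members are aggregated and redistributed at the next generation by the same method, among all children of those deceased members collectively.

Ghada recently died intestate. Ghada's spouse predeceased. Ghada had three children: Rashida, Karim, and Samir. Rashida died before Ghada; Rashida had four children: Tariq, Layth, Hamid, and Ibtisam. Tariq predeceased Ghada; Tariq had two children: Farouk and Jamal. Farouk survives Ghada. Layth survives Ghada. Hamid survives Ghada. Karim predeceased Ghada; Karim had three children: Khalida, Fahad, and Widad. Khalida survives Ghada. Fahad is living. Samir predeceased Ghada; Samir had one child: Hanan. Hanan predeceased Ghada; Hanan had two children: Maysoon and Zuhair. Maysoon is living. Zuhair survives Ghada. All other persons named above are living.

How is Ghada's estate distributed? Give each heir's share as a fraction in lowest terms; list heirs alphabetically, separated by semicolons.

There is no surviving spouse, so the entire estate passes to Ghada's descendants per capita at each generation.
No one at generation 1 (Rashida, Karim, Samir) is living; moving to the next generation.
At generation 2 (Tariq, Layth, Hamid, Ibtisam, Khalida, Fahad, Widad, Hanan) there are 8 shares of (1)/8 = 1/8 each.
Living: Layth, Hamid, Ibtisam, Khalida, Fahad, and Widad — each takes 1/8.
Deceased: Tariq and Hanan. Their combined 1/4 is pooled and carried to generation 3.
At generation 3 (Farouk, Jamal, Maysoon, Zuhair) there are 4 shares of (1/4)/4 = 1/16 each.
Living: Farouk, Jamal, Maysoon, and Zuhair — each takes 1/16.

Fahad 1/8; Farouk 1/16; Hamid 1/8; Ibtisam 1/8; Jamal 1/16; Khalida 1/8; Layth 1/8; Maysoon 1/16; Widad 1/8; Zuhair 1/16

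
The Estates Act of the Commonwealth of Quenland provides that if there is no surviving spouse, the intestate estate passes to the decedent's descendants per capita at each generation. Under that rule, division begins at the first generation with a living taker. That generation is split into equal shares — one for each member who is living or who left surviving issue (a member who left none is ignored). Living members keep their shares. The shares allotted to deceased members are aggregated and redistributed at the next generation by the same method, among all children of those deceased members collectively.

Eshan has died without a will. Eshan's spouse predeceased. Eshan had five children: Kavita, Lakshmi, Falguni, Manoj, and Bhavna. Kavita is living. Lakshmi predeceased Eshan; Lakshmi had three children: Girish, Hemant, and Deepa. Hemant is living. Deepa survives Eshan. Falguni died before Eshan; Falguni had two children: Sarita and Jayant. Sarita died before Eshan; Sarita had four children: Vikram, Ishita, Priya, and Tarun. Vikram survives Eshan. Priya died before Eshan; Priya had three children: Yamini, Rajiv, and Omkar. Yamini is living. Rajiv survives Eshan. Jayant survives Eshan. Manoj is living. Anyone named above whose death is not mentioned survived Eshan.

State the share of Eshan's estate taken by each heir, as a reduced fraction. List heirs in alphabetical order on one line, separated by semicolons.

There is no surviving spouse, so the entire estate passes to Eshan's descendants per capita at each generation.
At generation 1 (Kavita, Lakshmi, Falguni, Manoj, Bhavna) there are 5 shares of (1)/5 = 1/5 each.
Living: Kavita, Manoj, and Bhavna — each takes 1/5.
Deceased: Lakshmi and Falguni. Their combined 2/5 is pooled and carried to generation 2.
At generation 2 (Girish, Hemant, Deepa, Sarita, Jayant) there are 5 shares of (2/5)/5 = 2/25 each.
Living: Girish, Hemant, Deepa, and Jayant — each takes 2/25.
Deceased: Sarita. That 2/25 share is carried to generation 3.
At generation 3 (Vikram, Ishita, Priya, Tarun) there are 4 shares of (2/25)/4 = 1/50 each.
Living: Vikram, Ishita, and Tarun — each takes 1/50.
Deceased: Priya. That 1/50 share is carried to generation 4.
At generation 4 (Yamini, Rajiv, Omkar) there are 3 shares of (1/50)/3 = 1/150 each.
Living: Yamini, Rajiv, and Omkar — each takes 1/150.

Bhavna 1/5; Deepa 2/25; Girish 2/25; Hemant 2/25; Ishita 1/50; Jayant 2/25; Kavita 1/5; Manoj 1/5; Omkar 1/150; Rajiv 1/150; Tarun 1/50; Vikram 1/50; Yamini 1/150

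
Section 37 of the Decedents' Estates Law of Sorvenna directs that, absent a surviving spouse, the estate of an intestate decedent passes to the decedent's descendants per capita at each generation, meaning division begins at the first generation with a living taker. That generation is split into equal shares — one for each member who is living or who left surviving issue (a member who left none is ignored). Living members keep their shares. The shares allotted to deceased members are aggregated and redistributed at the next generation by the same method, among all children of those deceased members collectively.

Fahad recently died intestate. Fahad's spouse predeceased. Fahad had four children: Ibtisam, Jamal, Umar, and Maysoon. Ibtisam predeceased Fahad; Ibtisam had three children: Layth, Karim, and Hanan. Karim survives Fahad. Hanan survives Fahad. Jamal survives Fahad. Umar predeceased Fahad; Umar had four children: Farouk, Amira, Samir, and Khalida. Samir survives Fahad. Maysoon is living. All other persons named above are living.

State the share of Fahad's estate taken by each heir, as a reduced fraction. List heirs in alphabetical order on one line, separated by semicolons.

Amira 1/14; Farouk 1/14; Hanan 1/14; Jamal 1/4; Karim 1/14; Khalida 1/14; Layth 1/14; Maysoon 1/4; Samir 1/14

There is no surviving spouse, so the entire estate passes to Fahad's descendants per capita at each generation.
At generation 1 (Ibtisam, Jamal, Umar, Maysoon) there are 4 shares of (1)/4 = 1/4 each.
Living: Jamal and Maysoon — each takes 1/4.
Deceased: Ibtisam and Umar. Their combined 1/2 is pooled and carried to generation 2.
At generation 2 (Layth, Karim, Hanan, Farouk, Amira, Samir, Khalida) there are 7 shares of (1/2)/7 = 1/14 each.
Living: Layth, Karim, Hanan, Farouk, Amira, Samir, and Khalida — each takes 1/14.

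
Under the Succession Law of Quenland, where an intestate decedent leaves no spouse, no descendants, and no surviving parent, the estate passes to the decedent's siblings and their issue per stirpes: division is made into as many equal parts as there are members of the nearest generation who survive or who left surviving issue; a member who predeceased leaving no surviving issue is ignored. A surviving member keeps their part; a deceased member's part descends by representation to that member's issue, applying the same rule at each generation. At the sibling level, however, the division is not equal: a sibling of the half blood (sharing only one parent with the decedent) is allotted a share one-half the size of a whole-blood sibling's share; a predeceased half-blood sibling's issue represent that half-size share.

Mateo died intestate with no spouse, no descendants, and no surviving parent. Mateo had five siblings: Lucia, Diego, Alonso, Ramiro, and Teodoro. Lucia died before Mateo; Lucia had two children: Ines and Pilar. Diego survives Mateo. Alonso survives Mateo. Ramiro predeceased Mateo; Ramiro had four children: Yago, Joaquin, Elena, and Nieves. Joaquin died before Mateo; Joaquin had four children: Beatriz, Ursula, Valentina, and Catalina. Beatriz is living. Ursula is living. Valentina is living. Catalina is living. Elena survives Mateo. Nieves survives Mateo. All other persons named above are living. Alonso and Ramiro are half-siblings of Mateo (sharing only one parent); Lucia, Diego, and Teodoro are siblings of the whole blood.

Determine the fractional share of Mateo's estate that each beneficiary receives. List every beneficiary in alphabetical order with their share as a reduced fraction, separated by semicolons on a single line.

No spouse, descendants, or parent survives, so the estate passes to Mateo's siblings per stirpes.
Half-blood siblings count for one-half the weight of whole-blood siblings at the initial division.
Dividing 1 in proportion to weights (total weight 4): Lucia (weight 1) → 1/4; Diego (weight 1) → 1/4; Alonso (weight 1/2) → 1/8; Ramiro (weight 1/2) → 1/8; Teodoro (weight 1) → 1/4.
Lucia predeceased; the 1/4 allotted to Lucia's branch passes to Lucia's issue by representation.
The 1/4 is divided into 2 equal shares of 1/8 among Ines, Pilar.
Ines is living and takes 1/8.
Pilar is living and takes 1/8.
Diego is living and takes 1/4.
Alonso is living and takes 1/8.
Ramiro predeceased; the 1/8 allotted to Ramiro's branch passes to Ramiro's issue by representation.
The 1/8 is divided into 4 equal shares of 1/32 among Yago, Joaquin, Elena, Nieves.
Yago is living and takes 1/32.
Joaquin predeceased; the 1/32 allotted to Joaquin's branch passes to Joaquin's issue by representation.
The 1/32 is divided into 4 equal shares of 1/128 among Beatriz, Ursula, Valentina, Catalina.
Beatriz is living and takes 1/128.
Ursula is living and takes 1/128.
Valentina is living and takes 1/128.
Catalina is living and takes 1/128.
Elena is living and takes 1/32.
Nieves is living and takes 1/32.
Teodoro is living and takes 1/4.

Alonso 1/8; Beatriz 1/128; Catalina 1/128; Diego 1/4; Elena 1/32; Ines 1/8; Nieves 1/32; Pilar 1/8; Teodoro 1/4; Ursula 1/128; Valentina 1/128; Yago 1/32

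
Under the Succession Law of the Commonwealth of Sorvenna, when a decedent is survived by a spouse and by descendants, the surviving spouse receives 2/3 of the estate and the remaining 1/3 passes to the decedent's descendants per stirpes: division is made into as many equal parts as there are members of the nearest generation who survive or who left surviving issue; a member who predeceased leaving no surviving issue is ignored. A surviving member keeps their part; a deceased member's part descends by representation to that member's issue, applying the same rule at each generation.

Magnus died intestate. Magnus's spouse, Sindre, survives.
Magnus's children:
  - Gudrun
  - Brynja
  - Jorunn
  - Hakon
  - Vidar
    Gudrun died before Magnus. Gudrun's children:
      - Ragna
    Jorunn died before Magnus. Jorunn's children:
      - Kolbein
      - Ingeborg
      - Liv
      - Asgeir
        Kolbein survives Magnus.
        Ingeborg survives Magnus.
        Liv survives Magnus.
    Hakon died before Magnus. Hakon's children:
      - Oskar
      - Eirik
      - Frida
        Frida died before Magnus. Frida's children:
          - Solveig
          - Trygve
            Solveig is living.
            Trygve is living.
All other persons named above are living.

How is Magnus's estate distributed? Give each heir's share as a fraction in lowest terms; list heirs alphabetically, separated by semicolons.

Asgeir 1/60; Brynja 1/15; Eirik 1/45; Ingeborg 1/60; Kolbein 1/60; Liv 1/60; Oskar 1/45; Ragna 1/15; Sindre 2/3; Solveig 1/90; Trygve 1/90; Vidar 1/15

Sindre, as surviving spouse, takes 2/3.
The remaining 1/3 passes to Magnus's descendants per stirpes.
The 1/3 is divided into 5 equal shares of 1/15 among Gudrun, Brynja, Jorunn, Hakon, Vidar.
Gudrun predeceased; the 1/15 allotted to Gudrun's branch passes to Gudrun's issue by representation.
Ragna is the sole taker at this level and receives the full 1/15.
Brynja is living and takes 1/15.
Jorunn predeceased; the 1/15 allotted to Jorunn's branch passes to Jorunn's issue by representation.
The 1/15 is divided into 4 equal shares of 1/60 among Kolbein, Ingeborg, Liv, Asgeir.
Kolbein is living and takes 1/60.
Ingeborg is living and takes 1/60.
Liv is living and takes 1/60.
Asgeir is living and takes 1/60.
Hakon predeceased; the 1/15 allotted to Hakon's branch passes to Hakon's issue by representation.
The 1/15 is divided into 3 equal shares of 1/45 among Oskar, Eirik, Frida.
Oskar is living and takes 1/45.
Eirik is living and takes 1/45.
Frida predeceased; the 1/45 allotted to Frida's branch passes to Frida's issue by representation.
The 1/45 is divided into 2 equal shares of 1/90 among Solveig, Trygve.
Solveig is living and takes 1/90.
Trygve is living and takes 1/90.
Vidar is living and takes 1/15.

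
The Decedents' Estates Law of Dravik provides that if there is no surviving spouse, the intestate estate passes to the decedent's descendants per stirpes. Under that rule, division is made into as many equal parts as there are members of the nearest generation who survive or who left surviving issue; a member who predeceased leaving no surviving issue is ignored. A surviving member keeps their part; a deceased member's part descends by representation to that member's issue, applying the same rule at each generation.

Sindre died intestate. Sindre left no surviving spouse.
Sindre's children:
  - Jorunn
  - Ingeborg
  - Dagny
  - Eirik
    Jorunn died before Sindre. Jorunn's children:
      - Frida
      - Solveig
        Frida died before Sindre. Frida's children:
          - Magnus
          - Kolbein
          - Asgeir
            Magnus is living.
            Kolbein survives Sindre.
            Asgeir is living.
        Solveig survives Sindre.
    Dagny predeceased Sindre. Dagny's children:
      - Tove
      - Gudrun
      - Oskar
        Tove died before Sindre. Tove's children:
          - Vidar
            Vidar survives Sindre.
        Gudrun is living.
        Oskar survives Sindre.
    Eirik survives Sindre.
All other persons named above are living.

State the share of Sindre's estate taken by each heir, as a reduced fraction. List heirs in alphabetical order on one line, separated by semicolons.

Asgeir 1/24; Eirik 1/4; Gudrun 1/12; Ingeborg 1/4; Kolbein 1/24; Magnus 1/24; Oskar 1/12; Solveig 1/8; Vidar 1/12

There is no surviving spouse, so the entire estate passes to Sindre's descendants per stirpes.
The estate is divided into 4 equal shares of 1/4 among Jorunn, Ingeborg, Dagny, Eirik.
Jorunn predeceased; the 1/4 allotted to Jorunn's branch passes to Jorunn's issue by representation.
The 1/4 is divided into 2 equal shares of 1/8 among Frida, Solveig.
Frida predeceased; the 1/8 allotted to Frida's branch passes to Frida's issue by representation.
The 1/8 is divided into 3 equal shares of 1/24 among Magnus, Kolbein, Asgeir.
Magnus is living and takes 1/24.
Kolbein is living and takes 1/24.
Asgeir is living and takes 1/24.
Solveig is living and takes 1/8.
Ingeborg is living and takes 1/4.
Dagny predeceased; the 1/4 allotted to Dagny's branch passes to Dagny's issue by representation.
The 1/4 is divided into 3 equal shares of 1/12 among Tove, Gudrun, Oskar.
Tove predeceased; the 1/12 allotted to Tove's branch passes to Tove's issue by representation.
Vidar is the sole taker at this level and receives the full 1/12.
Gudrun is living and takes 1/12.
Oskar is living and takes 1/12.
Eirik is living and takes 1/4.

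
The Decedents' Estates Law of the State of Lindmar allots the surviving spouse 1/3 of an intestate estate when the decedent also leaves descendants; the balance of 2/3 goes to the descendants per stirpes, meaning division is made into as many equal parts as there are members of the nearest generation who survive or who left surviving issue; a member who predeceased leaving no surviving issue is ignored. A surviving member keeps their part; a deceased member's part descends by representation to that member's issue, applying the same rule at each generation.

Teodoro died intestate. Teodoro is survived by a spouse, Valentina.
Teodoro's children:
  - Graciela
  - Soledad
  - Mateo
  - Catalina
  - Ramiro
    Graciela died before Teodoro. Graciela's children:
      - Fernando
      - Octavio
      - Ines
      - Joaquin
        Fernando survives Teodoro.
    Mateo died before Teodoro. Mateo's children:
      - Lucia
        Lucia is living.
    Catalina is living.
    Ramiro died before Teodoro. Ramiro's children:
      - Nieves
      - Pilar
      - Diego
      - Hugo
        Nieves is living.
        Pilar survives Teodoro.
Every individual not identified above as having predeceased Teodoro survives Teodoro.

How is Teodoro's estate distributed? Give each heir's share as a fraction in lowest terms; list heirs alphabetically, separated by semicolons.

Valentina, as surviving spouse, takes 1/3.
The remaining 2/3 passes to Teodoro's descendants per stirpes.
The 2/3 is divided into 5 equal shares of 2/15 among Graciela, Soledad, Mateo, Catalina, Ramiro.
Graciela predeceased; the 2/15 allotted to Graciela's branch passes to Graciela's issue by representation.
The 2/15 is divided into 4 equal shares of 1/30 among Fernando, Octavio, Ines, Joaquin.
Fernando is living and takes 1/30.
Octavio is living and takes 1/30.
Ines is living and takes 1/30.
Joaquin is living and takes 1/30.
Soledad is living and takes 2/15.
Mateo predeceased; the 2/15 allotted to Mateo's branch passes to Mateo's issue by representation.
Lucia is the sole taker at this level and receives the full 2/15.
Catalina is living and takes 2/15.
Ramiro predeceased; the 2/15 allotted to Ramiro's branch passes to Ramiro's issue by representation.
The 2/15 is divided into 4 equal shares of 1/30 among Nieves, Pilar, Diego, Hugo.
Nieves is living and takes 1/30.
Pilar is living and takes 1/30.
Diego is living and takes 1/30.
Hugo is living and takes 1/30.

Catalina 2/15; Diego 1/30; Fernando 1/30; Hugo 1/30; Ines 1/30; Joaquin 1/30; Lucia 2/15; Nieves 1/30; Octavio 1/30; Pilar 1/30; Soledad 2/15; Valentina 1/3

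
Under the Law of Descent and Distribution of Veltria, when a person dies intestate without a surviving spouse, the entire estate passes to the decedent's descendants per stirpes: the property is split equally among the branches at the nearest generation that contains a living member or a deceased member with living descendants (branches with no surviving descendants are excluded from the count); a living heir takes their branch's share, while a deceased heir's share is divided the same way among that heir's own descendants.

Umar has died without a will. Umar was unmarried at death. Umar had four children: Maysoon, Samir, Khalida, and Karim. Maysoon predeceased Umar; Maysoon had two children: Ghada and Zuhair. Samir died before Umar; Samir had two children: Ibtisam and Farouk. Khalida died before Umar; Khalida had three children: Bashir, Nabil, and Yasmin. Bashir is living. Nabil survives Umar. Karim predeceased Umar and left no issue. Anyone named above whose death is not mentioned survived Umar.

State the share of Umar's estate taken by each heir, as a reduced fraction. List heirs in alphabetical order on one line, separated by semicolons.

Bashir 1/9; Farouk 1/6; Ghada 1/6; Ibtisam 1/6; Nabil 1/9; Yasmin 1/9; Zuhair 1/6

There is no surviving spouse, so the entire estate passes to Umar's descendants per stirpes.
Karim left no surviving issue, so that branch lapses and is disregarded.
The estate is divided into 3 equal shares of 1/3 among Maysoon, Samir, Khalida.
Maysoon predeceased; the 1/3 allotted to Maysoon's branch passes to Maysoon's issue by representation.
The 1/3 is divided into 2 equal shares of 1/6 among Ghada, Zuhair.
Ghada is living and takes 1/6.
Zuhair is living and takes 1/6.
Samir predeceased; the 1/3 allotted to Samir's branch passes to Samir's issue by representation.
The 1/3 is divided into 2 equal shares of 1/6 among Ibtisam, Farouk.
Ibtisam is living and takes 1/6.
Farouk is living and takes 1/6.
Khalida predeceased; the 1/3 allotted to Khalida's branch passes to Khalida's issue by representation.
The 1/3 is divided into 3 equal shares of 1/9 among Bashir, Nabil, Yasmin.
Bashir is living and takes 1/9.
Nabil is living and takes 1/9.
Yasmin is living and takes 1/9.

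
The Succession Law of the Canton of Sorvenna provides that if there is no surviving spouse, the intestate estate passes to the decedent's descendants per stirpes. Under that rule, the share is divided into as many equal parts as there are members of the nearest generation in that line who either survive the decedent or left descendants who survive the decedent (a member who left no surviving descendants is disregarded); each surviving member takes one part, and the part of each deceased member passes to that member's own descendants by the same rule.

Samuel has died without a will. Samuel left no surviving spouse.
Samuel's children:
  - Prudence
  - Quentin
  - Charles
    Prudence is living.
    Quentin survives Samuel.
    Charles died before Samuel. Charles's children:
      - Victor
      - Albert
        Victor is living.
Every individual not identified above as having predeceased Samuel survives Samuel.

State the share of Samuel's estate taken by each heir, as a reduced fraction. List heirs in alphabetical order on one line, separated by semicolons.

Albert 1/6; Prudence 1/3; Quentin 1/3; Victor 1/6

There is no surviving spouse, so the entire estate passes to Samuel's descendants per stirpes.
The estate is divided into 3 equal shares of 1/3 among Prudence, Quentin, Charles.
Prudence is living and takes 1/3.
Quentin is living and takes 1/3.
Charles predeceased; the 1/3 allotted to Charles's branch passes to Charles's issue by representation.
The 1/3 is divided into 2 equal shares of 1/6 among Victor, Albert.
Victor is living and takes 1/6.
Albert is living and takes 1/6.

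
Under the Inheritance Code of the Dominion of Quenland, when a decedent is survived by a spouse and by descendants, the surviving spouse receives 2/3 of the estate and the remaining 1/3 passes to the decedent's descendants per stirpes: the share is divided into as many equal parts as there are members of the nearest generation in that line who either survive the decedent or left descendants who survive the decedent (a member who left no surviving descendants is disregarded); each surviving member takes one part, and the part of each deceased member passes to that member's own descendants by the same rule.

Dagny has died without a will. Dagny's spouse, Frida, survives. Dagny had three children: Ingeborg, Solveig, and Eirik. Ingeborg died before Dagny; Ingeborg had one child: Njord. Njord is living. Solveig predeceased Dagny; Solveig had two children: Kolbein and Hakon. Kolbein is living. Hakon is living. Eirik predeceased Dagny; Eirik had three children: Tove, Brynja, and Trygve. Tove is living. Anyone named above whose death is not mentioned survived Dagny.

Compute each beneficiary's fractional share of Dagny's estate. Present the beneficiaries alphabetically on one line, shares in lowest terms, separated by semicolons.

Brynja 1/27; Frida 2/3; Hakon 1/18; Kolbein 1/18; Njord 1/9; Tove 1/27; Trygve 1/27

Frida, as surviving spouse, takes 2/3.
The remaining 1/3 passes to Dagny's descendants per stirpes.
The 1/3 is divided into 3 equal shares of 1/9 among Ingeborg, Solveig, Eirik.
Ingeborg predeceased; the 1/9 allotted to Ingeborg's branch passes to Ingeborg's issue by representation.
Njord is the sole taker at this level and receives the full 1/9.
Solveig predeceased; the 1/9 allotted to Solveig's branch passes to Solveig's issue by representation.
The 1/9 is divided into 2 equal shares of 1/18 among Kolbein, Hakon.
Kolbein is living and takes 1/18.
Hakon is living and takes 1/18.
Eirik predeceased; the 1/9 allotted to Eirik's branch passes to Eirik's issue by representation.
The 1/9 is divided into 3 equal shares of 1/27 among Tove, Brynja, Trygve.
Tove is living and takes 1/27.
Brynja is living and takes 1/27.
Trygve is living and takes 1/27.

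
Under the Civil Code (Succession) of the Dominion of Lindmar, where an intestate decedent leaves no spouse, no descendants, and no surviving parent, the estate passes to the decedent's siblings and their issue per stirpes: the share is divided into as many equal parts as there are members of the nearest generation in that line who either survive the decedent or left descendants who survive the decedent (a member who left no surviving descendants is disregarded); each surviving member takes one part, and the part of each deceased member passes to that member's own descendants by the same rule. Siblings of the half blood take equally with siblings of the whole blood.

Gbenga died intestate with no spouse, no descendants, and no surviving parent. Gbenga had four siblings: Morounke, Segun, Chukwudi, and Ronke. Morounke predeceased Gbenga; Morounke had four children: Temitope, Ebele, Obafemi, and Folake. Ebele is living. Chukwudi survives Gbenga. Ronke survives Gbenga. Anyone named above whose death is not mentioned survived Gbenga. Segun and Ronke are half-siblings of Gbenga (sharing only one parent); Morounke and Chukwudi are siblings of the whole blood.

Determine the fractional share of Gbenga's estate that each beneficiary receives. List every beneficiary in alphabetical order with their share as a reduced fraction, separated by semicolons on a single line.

Chukwudi 1/4; Ebele 1/16; Folake 1/16; Obafemi 1/16; Ronke 1/4; Segun 1/4; Temitope 1/16

No spouse, descendants, or parent survives, so the estate passes to Gbenga's siblings per stirpes.
Half-blood and whole-blood siblings take equally under the stated rule.
The estate is divided into 4 equal shares of 1/4 among Morounke, Segun, Chukwudi, Ronke.
Morounke predeceased; the 1/4 allotted to Morounke's branch passes to Morounke's issue by representation.
The 1/4 is divided into 4 equal shares of 1/16 among Temitope, Ebele, Obafemi, Folake.
Temitope is living and takes 1/16.
Ebele is living and takes 1/16.
Obafemi is living and takes 1/16.
Folake is living and takes 1/16.
Segun is living and takes 1/4.
Chukwudi is living and takes 1/4.
Ronke is living and takes 1/4.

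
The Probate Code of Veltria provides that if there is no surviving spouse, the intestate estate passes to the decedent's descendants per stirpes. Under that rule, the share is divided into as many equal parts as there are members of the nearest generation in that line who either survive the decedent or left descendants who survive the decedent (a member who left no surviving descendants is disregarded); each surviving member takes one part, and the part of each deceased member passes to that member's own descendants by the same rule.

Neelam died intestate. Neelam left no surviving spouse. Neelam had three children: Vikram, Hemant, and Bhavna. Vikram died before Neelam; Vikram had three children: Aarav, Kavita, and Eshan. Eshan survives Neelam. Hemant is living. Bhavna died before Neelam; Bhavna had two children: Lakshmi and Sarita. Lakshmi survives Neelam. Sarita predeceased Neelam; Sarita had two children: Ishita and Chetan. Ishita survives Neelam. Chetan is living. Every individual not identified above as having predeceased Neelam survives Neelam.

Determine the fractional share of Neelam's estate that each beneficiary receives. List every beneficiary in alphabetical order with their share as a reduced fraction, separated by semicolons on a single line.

There is no surviving spouse, so the entire estate passes to Neelam's descendants per stirpes.
The estate is divided into 3 equal shares of 1/3 among Vikram, Hemant, Bhavna.
Vikram predeceased; the 1/3 allotted to Vikram's branch passes to Vikram's issue by representation.
The 1/3 is divided into 3 equal shares of 1/9 among Aarav, Kavita, Eshan.
Aarav is living and takes 1/9.
Kavita is living and takes 1/9.
Eshan is living and takes 1/9.
Hemant is living and takes 1/3.
Bhavna predeceased; the 1/3 allotted to Bhavna's branch passes to Bhavna's issue by representation.
The 1/3 is divided into 2 equal shares of 1/6 among Lakshmi, Sarita.
Lakshmi is living and takes 1/6.
Sarita predeceased; the 1/6 allotted to Sarita's branch passes to Sarita's issue by representation.
The 1/6 is divided into 2 equal shares of 1/12 among Ishita, Chetan.
Ishita is living and takes 1/12.
Chetan is living and takes 1/12.

Aarav 1/9; Chetan 1/12; Eshan 1/9; Hemant 1/3; Ishita 1/12; Kavita 1/9; Lakshmi 1/6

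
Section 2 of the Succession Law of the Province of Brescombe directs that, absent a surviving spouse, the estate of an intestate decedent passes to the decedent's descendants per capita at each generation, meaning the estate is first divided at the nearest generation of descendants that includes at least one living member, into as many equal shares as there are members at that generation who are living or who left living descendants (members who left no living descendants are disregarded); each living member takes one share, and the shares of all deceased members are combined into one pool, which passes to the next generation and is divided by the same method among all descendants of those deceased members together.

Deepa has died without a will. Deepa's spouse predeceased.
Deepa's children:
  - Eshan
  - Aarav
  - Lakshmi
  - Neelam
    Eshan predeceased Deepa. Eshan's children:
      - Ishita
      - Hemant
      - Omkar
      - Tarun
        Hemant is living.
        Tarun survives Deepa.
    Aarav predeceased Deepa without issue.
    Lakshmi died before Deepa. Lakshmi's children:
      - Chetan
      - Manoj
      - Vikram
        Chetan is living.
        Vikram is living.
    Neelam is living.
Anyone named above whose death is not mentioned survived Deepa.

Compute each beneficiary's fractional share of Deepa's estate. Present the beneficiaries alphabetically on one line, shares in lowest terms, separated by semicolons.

There is no surviving spouse, so the entire estate passes to Deepa's descendants per capita at each generation.
At generation 1 (Eshan, Lakshmi, Neelam) there are 3 shares of (1)/3 = 1/3 each.
Living: Neelam — each takes 1/3.
Deceased: Eshan and Lakshmi. Their combined 2/3 is pooled and carried to generation 2.
At generation 2 (Ishita, Hemant, Omkar, Tarun, Chetan, Manoj, Vikram) there are 7 shares of (2/3)/7 = 2/21 each.
Living: Ishita, Hemant, Omkar, Tarun, Chetan, Manoj, and Vikram — each takes 2/21.

Chetan 2/21; Hemant 2/21; Ishita 2/21; Manoj 2/21; Neelam 1/3; Omkar 2/21; Tarun 2/21; Vikram 2/21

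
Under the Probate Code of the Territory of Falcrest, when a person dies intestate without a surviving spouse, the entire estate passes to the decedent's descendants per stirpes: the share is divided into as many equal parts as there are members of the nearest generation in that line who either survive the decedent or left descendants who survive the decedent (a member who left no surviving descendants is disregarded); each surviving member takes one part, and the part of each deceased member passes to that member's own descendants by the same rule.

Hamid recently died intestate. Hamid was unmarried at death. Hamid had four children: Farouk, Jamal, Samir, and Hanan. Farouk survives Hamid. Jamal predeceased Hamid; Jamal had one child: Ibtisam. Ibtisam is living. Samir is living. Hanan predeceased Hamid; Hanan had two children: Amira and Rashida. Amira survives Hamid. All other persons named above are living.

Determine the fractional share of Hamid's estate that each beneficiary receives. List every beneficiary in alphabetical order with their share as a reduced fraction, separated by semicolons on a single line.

Amira 1/8; Farouk 1/4; Ibtisam 1/4; Rashida 1/8; Samir 1/4

There is no surviving spouse, so the entire estate passes to Hamid's descendants per stirpes.
The estate is divided into 4 equal shares of 1/4 among Farouk, Jamal, Samir, Hanan.
Farouk is living and takes 1/4.
Jamal predeceased; the 1/4 allotted to Jamal's branch passes to Jamal's issue by representation.
Ibtisam is the sole taker at this level and receives the full 1/4.
Samir is living and takes 1/4.
Hanan predeceased; the 1/4 allotted to Hanan's branch passes to Hanan's issue by representation.
The 1/4 is divided into 2 equal shares of 1/8 among Amira, Rashida.
Amira is living and takes 1/8.
Rashida is living and takes 1/8.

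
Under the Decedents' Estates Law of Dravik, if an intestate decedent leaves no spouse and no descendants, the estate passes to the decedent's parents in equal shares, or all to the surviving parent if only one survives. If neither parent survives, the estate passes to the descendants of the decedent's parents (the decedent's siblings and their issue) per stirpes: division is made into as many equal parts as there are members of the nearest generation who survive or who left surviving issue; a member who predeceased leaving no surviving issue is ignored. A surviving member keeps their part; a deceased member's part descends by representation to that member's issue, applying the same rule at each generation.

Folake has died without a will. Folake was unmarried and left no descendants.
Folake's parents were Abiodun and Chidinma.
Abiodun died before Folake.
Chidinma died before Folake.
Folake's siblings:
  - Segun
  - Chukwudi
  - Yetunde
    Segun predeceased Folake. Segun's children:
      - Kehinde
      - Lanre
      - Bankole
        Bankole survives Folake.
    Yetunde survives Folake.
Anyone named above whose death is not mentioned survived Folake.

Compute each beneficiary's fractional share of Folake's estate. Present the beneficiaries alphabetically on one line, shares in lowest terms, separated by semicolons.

Bankole 1/9; Chukwudi 1/3; Kehinde 1/9; Lanre 1/9; Yetunde 1/3

Neither parent survives and there are no descendants, so the estate passes to Folake's siblings and their issue per stirpes.
The estate is divided into 3 equal shares of 1/3 among Segun, Chukwudi, Yetunde.
Segun predeceased; the 1/3 allotted to Segun's branch passes to Segun's issue by representation.
The 1/3 is divided into 3 equal shares of 1/9 among Kehinde, Lanre, Bankole.
Kehinde is living and takes 1/9.
Lanre is living and takes 1/9.
Bankole is living and takes 1/9.
Chukwudi is living and takes 1/3.
Yetunde is living and takes 1/3.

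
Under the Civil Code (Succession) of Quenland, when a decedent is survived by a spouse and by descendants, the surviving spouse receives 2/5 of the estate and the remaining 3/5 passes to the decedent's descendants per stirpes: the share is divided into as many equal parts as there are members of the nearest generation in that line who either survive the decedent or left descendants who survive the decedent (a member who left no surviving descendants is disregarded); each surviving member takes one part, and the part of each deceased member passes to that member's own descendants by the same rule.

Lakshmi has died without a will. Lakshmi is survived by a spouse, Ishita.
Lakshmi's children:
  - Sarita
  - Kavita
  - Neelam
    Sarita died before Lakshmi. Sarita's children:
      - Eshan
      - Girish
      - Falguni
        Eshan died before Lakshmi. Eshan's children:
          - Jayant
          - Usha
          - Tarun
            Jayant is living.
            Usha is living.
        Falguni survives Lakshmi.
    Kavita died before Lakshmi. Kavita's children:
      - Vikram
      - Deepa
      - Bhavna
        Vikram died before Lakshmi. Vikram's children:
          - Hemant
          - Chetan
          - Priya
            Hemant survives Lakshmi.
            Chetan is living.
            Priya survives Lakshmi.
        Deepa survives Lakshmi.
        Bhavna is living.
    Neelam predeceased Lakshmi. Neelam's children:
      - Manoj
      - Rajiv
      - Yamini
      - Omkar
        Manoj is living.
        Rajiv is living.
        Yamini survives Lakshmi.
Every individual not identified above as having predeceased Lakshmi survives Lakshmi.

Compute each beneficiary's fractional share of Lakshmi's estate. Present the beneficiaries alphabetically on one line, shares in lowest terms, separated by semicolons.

Bhavna 1/15; Chetan 1/45; Deepa 1/15; Falguni 1/15; Girish 1/15; Hemant 1/45; Ishita 2/5; Jayant 1/45; Manoj 1/20; Omkar 1/20; Priya 1/45; Rajiv 1/20; Tarun 1/45; Usha 1/45; Yamini 1/20

Ishita, as surviving spouse, takes 2/5.
The remaining 3/5 passes to Lakshmi's descendants per stirpes.
The 3/5 is divided into 3 equal shares of 1/5 among Sarita, Kavita, Neelam.
Sarita predeceased; the 1/5 allotted to Sarita's branch passes to Sarita's issue by representation.
The 1/5 is divided into 3 equal shares of 1/15 among Eshan, Girish, Falguni.
Eshan predeceased; the 1/15 allotted to Eshan's branch passes to Eshan's issue by representation.
The 1/15 is divided into 3 equal shares of 1/45 among Jayant, Usha, Tarun.
Jayant is living and takes 1/45.
Usha is living and takes 1/45.
Tarun is living and takes 1/45.
Girish is living and takes 1/15.
Falguni is living and takes 1/15.
Kavita predeceased; the 1/5 allotted to Kavita's branch passes to Kavita's issue by representation.
The 1/5 is divided into 3 equal shares of 1/15 among Vikram, Deepa, Bhavna.
Vikram predeceased; the 1/15 allotted to Vikram's branch passes to Vikram's issue by representation.
The 1/15 is divided into 3 equal shares of 1/45 among Hemant, Chetan, Priya.
Hemant is living and takes 1/45.
Chetan is living and takes 1/45.
Priya is living and takes 1/45.
Deepa is living and takes 1/15.
Bhavna is living and takes 1/15.
Neelam predeceased; the 1/5 allotted to Neelam's branch passes to Neelam's issue by representation.
The 1/5 is divided into 4 equal shares of 1/20 among Manoj, Rajiv, Yamini, Omkar.
Manoj is living and takes 1/20.
Rajiv is living and takes 1/20.
Yamini is living and takes 1/20.
Omkar is living and takes 1/20.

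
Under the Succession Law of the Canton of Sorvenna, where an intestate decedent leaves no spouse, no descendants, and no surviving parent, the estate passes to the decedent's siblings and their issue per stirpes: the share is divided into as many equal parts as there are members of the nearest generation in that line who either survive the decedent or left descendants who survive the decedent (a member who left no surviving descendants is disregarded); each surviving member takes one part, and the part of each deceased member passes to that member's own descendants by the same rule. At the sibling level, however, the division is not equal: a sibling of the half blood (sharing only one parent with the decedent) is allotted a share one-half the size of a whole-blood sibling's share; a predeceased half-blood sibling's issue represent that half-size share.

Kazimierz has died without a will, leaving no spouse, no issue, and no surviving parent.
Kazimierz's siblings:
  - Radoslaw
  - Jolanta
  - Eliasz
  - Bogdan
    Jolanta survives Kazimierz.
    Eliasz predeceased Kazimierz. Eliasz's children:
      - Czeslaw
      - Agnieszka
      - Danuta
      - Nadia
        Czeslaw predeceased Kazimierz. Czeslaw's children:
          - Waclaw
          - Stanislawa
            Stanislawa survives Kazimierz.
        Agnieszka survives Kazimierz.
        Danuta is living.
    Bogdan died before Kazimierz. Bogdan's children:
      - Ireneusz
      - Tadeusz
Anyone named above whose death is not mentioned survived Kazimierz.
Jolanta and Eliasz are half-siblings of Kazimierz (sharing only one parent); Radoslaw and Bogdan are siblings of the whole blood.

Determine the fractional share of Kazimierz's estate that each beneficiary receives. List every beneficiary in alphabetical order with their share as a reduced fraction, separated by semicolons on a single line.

Agnieszka 1/24; Danuta 1/24; Ireneusz 1/6; Jolanta 1/6; Nadia 1/24; Radoslaw 1/3; Stanislawa 1/48; Tadeusz 1/6; Waclaw 1/48

No spouse, descendants, or parent survives, so the estate passes to Kazimierz's siblings per stirpes.
Half-blood siblings count for one-half the weight of whole-blood siblings at the initial division.
Dividing 1 in proportion to weights (total weight 3): Radoslaw (weight 1) → 1/3; Jolanta (weight 1/2) → 1/6; Eliasz (weight 1/2) → 1/6; Bogdan (weight 1) → 1/3.
Radoslaw is living and takes 1/3.
Jolanta is living and takes 1/6.
Eliasz predeceased; the 1/6 allotted to Eliasz's branch passes to Eliasz's issue by representation.
The 1/6 is divided into 4 equal shares of 1/24 among Czeslaw, Agnieszka, Danuta, Nadia.
Czeslaw predeceased; the 1/24 allotted to Czeslaw's branch passes to Czeslaw's issue by representation.
The 1/24 is divided into 2 equal shares of 1/48 among Waclaw, Stanislawa.
Waclaw is living and takes 1/48.
Stanislawa is living and takes 1/48.
Agnieszka is living and takes 1/24.
Danuta is living and takes 1/24.
Nadia is living and takes 1/24.
Bogdan predeceased; the 1/3 allotted to Bogdan's branch passes to Bogdan's issue by representation.
The 1/3 is divided into 2 equal shares of 1/6 among Ireneusz, Tadeusz.
Ireneusz is living and takes 1/6.
Tadeusz is living and takes 1/6.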